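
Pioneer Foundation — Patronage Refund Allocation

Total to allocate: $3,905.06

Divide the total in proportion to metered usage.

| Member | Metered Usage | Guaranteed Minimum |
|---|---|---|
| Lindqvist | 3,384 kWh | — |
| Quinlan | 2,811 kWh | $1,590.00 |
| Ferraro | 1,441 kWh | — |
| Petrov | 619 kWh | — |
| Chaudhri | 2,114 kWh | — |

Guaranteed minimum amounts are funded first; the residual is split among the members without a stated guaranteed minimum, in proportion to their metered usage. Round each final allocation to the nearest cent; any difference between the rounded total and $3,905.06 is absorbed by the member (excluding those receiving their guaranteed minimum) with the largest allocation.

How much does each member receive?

Lindqvist: $1,036.54; Quinlan: $1,590.00; Ferraro: $441.39; Petrov: $189.60; Chaudhri: $647.53

Fund the minimums — Quinlan $1,590.00. Balance $2,315.06.
Balance split over remaining metered usage 7,558: Lindqvist 1,036.5392 → $1,036.54; Ferraro 441.3868 → $441.39; Petrov 189.6034 → $189.60; Chaudhri 647.5307 → $647.53.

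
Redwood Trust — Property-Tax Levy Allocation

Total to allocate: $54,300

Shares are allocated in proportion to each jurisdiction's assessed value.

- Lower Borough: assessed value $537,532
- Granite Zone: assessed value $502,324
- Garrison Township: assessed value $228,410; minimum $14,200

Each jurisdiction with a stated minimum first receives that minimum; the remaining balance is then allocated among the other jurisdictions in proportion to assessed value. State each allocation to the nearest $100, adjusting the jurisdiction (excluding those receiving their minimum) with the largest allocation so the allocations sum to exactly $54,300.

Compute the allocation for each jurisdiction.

Fund the minimums — Garrison Township $14,200. Remaining pool $40,100.
Remaining pool split over remaining assessed value 1,039,856: Lower Borough 20,728.86 → $20,700; Granite Zone 19,371.14 → $19,400.

Lower Borough: $20,700 | Granite Zone: $19,400 | Garrison Township: $14,200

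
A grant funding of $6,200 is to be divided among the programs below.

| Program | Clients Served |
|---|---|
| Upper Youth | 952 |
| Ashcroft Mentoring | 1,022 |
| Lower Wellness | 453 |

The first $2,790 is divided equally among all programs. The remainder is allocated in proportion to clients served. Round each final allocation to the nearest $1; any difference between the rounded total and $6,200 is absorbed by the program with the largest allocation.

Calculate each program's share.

Equal tier: $2,790 ÷ 3 = $930 apiece.
Remainder $3,410 by clients served (total 2,427): Upper Youth 1,337.59 → $1,338; Ashcroft Mentoring 1,435.94 → $1,436; Lower Wellness 636.48 → $636.
Totals: Upper Youth $930 + $1,338 = $2,268; Ashcroft Mentoring $930 + $1,436 = $2,366; Lower Wellness $930 + $636 = $1,566.

Upper Youth: $2,268 · Ashcroft Mentoring: $2,366 · Lower Wellness: $1,566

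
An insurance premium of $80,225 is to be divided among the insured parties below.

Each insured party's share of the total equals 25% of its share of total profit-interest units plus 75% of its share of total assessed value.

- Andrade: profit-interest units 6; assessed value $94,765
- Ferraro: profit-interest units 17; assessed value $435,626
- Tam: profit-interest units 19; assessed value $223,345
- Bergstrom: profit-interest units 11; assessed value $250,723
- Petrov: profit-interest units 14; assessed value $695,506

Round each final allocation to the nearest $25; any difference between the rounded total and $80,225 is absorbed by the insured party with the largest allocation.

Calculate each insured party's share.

Profit-interest units total 67; assessed value total 1,699,965.
Combined weights (25% profit-interest units + 75% assessed value): Andrade 0.0642; Ferraro 0.2556; Tam 0.1694; Bergstrom 0.1517; Petrov 0.3591.
Unrounded shares: Andrade 5,150.21; Ferraro 20,507.49; Tam 13,592.69; Bergstrom 12,166.93; Petrov 28,807.67.
At nearest $25: Andrade $5,150; Ferraro $20,500; Tam $13,600; Bergstrom $12,175; Petrov $28,800. Sum = $80,225.
Sum already equals the total — no adjustment.

Andrade: $5,150; Ferraro: $20,500; Tam: $13,600; Bergstrom: $12,175; Petrov: $28,800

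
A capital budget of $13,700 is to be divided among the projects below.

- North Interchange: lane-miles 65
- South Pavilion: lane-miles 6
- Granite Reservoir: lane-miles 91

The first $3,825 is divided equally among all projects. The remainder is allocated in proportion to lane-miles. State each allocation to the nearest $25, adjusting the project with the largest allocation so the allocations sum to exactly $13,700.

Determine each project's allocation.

North Interchange: $5,225; South Pavilion: $1,650; Granite Reservoir: $6,825

First tranche $3,825 split equally: $1,275 each.
Remainder $9,875 by lane-miles (total 162): North Interchange 3,962.19 → $3,950; South Pavilion 365.74 → $375; Granite Reservoir 5,547.07 → $5,550.
Totals: North Interchange $1,275 + $3,950 = $5,225; South Pavilion $1,275 + $375 = $1,650; Granite Reservoir $1,275 + $5,550 = $6,825.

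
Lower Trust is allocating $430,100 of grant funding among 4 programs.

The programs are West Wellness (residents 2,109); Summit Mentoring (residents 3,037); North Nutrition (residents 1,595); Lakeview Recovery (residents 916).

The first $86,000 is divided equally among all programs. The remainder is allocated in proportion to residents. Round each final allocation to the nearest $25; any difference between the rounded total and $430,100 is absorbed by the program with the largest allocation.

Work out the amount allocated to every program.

First tranche $86,000 split equally: $21,500 each.
Remainder $344,100 by residents (total 7,657): West Wellness 94,776.92 → $94,775; Summit Mentoring 136,480.57 → $136,475; North Nutrition 71,678.14 → $71,675; Lakeview Recovery 41,164.37 → $41,175.
Totals: West Wellness $21,500 + $94,775 = $116,275; Summit Mentoring $21,500 + $136,475 = $157,975; North Nutrition $21,500 + $71,675 = $93,175; Lakeview Recovery $21,500 + $41,175 = $62,675.

West Wellness: $116,275 | Summit Mentoring: $157,975 | North Nutrition: $93,175 | Lakeview Recovery: $62,675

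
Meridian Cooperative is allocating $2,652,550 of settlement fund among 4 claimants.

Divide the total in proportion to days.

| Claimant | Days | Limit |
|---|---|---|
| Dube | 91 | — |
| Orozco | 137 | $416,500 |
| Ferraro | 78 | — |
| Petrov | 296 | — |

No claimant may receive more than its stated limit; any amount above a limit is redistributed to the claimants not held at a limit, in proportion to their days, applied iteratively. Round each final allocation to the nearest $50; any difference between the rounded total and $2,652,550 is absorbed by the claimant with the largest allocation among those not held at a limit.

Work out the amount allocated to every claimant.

Dube: $437,600 | Orozco: $416,500 | Ferraro: $375,100 | Petrov: $1,423,350

Days total: 602.
Unconstrained shares: Dube 400,966.86; Orozco 603,653.41; Ferraro 343,685.88; Petrov 1,304,243.85.
Held at cap: Orozco ($416,500); residual $2,236,050 reallocated over remaining days 465.
Remaining shares: Dube 437,592.58 → $437,600; Ferraro 375,079.35 → $375,100; Petrov 1,423,378.06 → $1,423,400.
Rounding difference −$50 applied to Petrov → $1,423,350.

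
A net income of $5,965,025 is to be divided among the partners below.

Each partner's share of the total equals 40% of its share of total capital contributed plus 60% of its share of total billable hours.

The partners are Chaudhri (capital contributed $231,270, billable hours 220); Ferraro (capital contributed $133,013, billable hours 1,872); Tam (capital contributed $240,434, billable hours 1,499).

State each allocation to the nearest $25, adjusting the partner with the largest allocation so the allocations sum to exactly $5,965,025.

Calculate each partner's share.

Totals — capital contributed 604,717, billable hours 3,591.
Composite weights (40% capital contributed + 60% billable hours): Chaudhri 0.1897; Ferraro 0.4008; Tam 0.4095.
Proportional shares: Chaudhri 1,131,779.42; Ferraro 2,390,576.76; Tam 2,442,668.81.
Rounded to nearest $25: Chaudhri $1,131,775; Ferraro $2,390,575; Tam $2,442,675. Sum = $5,965,025.
Rounded total matches; no reconciliation needed.

Chaudhri: $1,131,775; Ferraro: $2,390,575; Tam: $2,442,675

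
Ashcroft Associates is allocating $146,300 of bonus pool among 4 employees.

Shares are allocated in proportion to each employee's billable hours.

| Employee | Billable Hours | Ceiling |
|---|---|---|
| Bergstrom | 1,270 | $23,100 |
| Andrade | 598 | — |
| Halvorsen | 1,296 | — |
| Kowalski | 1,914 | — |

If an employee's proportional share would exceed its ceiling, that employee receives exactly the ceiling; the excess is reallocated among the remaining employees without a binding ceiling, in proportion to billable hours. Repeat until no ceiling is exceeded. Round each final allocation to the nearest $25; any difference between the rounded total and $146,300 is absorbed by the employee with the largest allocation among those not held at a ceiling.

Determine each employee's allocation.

Bergstrom: $23,100; Andrade: $19,350; Halvorsen: $41,925; Kowalski: $61,925

Total billable hours = 5,078.
Proportional shares (ignoring caps): Bergstrom 36,589.41; Andrade 17,228.71; Halvorsen 37,338.48; Kowalski 55,143.40.
Cap binds for Bergstrom ($23,100); remaining pool $123,200 reallocated over remaining billable hours 3,808.
Shares after redistribution: Andrade 19,347.06 → $19,350; Halvorsen 41,929.41 → $41,925; Kowalski 61,923.53 → $61,925.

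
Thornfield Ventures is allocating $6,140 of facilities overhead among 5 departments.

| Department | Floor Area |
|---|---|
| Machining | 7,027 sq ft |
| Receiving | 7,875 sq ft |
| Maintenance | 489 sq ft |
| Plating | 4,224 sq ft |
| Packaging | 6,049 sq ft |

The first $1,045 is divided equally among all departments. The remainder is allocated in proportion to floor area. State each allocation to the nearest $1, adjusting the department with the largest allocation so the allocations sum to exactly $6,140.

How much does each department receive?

Equal tier: $1,045 ÷ 5 = $209 apiece.
Remainder $5,095 by floor area (total 25,664): Machining 1,395.05 → $1,395; Receiving 1,563.40 → $1,563; Maintenance 97.08 → $97; Plating 838.58 → $839; Packaging 1,200.89 → $1,201.
Totals: Machining $209 + $1,395 = $1,604; Receiving $209 + $1,563 = $1,772; Maintenance $209 + $97 = $306; Plating $209 + $839 = $1,048; Packaging $209 + $1,201 = $1,410.

Machining: $1,604 | Receiving: $1,772 | Maintenance: $306 | Plating: $1,048 | Packaging: $1,410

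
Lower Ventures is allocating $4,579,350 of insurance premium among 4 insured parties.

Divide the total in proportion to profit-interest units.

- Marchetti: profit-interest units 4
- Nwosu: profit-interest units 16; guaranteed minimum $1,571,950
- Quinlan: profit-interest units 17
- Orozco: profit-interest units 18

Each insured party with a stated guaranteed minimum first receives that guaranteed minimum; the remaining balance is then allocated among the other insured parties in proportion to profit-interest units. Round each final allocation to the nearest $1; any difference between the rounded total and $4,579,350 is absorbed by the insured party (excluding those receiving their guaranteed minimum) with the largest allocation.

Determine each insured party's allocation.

Marchetti: $308,451; Nwosu: $1,571,950; Quinlan: $1,310,918; Orozco: $1,388,031

Guaranteed amounts: Nwosu $1,571,950. Residual $3,007,400.
Residual split over remaining profit-interest units 39: Marchetti 308,451.28 → $308,451; Quinlan 1,310,917.95 → $1,310,918; Orozco 1,388,030.77 → $1,388,031.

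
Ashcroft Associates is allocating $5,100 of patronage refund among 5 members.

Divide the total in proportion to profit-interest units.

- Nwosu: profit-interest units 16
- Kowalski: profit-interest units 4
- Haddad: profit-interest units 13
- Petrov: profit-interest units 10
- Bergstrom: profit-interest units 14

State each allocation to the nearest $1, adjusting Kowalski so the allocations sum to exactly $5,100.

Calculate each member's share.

Total profit-interest units = 57.
Unrounded shares: Nwosu 16/57 × $5,100 = 1,431.58; Kowalski 4/57 × $5,100 = 357.89; Haddad 13/57 × $5,100 = 1,163.16; Petrov 10/57 × $5,100 = 894.74; Bergstrom 14/57 × $5,100 = 1,252.63.
At nearest $1: Nwosu $1,432; Kowalski $358; Haddad $1,163; Petrov $895; Bergstrom $1,253. Sum = $5,101.
Difference $5,100 − $5,101 = −$1 applied to Kowalski: Kowalski becomes $357.

Nwosu: $1,432; Kowalski: $357; Haddad: $1,163; Petrov: $895; Bergstrom: $1,253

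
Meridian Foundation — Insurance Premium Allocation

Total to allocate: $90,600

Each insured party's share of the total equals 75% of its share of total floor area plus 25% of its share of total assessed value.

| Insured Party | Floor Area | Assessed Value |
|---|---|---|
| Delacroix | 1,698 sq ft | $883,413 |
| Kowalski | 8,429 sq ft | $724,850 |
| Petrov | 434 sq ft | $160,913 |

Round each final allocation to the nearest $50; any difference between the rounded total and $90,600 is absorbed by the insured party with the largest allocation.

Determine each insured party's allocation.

Delacroix: $22,250; Kowalski: $63,500; Petrov: $4,850

Totals — floor area 10,561, assessed value 1,769,176.
Combined weights (75% floor area + 25% assessed value): Delacroix 0.2454; Kowalski 0.7010; Petrov 0.0536.
Raw shares: Delacroix 22,234.97; Kowalski 63,512.55; Petrov 4,852.48.
Rounded to nearest $50: Delacroix $22,250; Kowalski $63,500; Petrov $4,850. Sum = $90,600.
No rounding difference to absorb.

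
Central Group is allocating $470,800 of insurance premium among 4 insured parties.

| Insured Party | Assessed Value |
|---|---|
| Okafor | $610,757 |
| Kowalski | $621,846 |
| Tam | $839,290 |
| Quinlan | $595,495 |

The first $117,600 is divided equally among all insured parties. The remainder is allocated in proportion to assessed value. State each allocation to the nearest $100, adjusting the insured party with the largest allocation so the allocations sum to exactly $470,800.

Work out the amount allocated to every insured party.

First tranche $117,600 split equally: $29,400 each.
Remainder $353,200 by assessed value (total 2,667,388): Okafor 80,872.89 → $80,900; Kowalski 82,341.23 → $82,300; Tam 111,133.90 → $111,100; Quinlan 78,851.98 → $78,900.
Totals: Okafor $29,400 + $80,900 = $110,300; Kowalski $29,400 + $82,300 = $111,700; Tam $29,400 + $111,100 = $140,500; Quinlan $29,400 + $78,900 = $108,300.

Okafor: $110,300 · Kowalski: $111,700 · Tam: $140,500 · Quinlan: $108,300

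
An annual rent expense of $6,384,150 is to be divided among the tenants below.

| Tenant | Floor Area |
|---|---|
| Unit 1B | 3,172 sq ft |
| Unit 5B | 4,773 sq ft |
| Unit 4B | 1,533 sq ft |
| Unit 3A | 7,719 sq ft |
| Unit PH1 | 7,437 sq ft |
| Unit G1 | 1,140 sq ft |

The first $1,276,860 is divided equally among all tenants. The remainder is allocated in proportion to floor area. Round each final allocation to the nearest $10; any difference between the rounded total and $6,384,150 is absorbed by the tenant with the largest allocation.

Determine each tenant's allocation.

Unit 1B: $841,360 | Unit 5B: $1,158,610 | Unit 4B: $516,580 | Unit 3A: $1,742,390 | Unit PH1: $1,686,500 | Unit G1: $438,710

First tranche $1,276,860 split equally: $212,810 each.
Remainder $5,107,290 by floor area (total 25,774): Unit 1B 628,552.96 → $628,550; Unit 5B 945,801.78 → $945,800; Unit 4B 303,774.17 → $303,770; Unit 3A 1,529,571.33 → $1,529,570; Unit PH1 1,473,691.15 → $1,473,690; Unit G1 225,898.60 → $225,900.
Rounding difference +$10 on remainder applied to Unit 3A.
Totals: Unit 1B $212,810 + $628,550 = $841,360; Unit 5B $212,810 + $945,800 = $1,158,610; Unit 4B $212,810 + $303,770 = $516,580; Unit 3A $212,810 + $1,529,580 = $1,742,390; Unit PH1 $212,810 + $1,473,690 = $1,686,500; Unit G1 $212,810 + $225,900 = $438,710.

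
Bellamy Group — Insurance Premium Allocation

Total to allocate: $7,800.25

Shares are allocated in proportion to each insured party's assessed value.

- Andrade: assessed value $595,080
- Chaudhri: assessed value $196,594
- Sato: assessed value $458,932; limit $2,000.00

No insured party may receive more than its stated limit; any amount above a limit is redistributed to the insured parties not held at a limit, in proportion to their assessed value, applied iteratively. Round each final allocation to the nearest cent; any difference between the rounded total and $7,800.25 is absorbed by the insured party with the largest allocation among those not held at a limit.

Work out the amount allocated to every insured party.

Andrade: $4,359.89 · Chaudhri: $1,440.36 · Sato: $2,000.00

Total assessed value = 1,250,606.
Pro-rata shares before constraints: Andrade 3,711.6188; Chaudhri 1,226.1914; Sato 2,862.4398.
Held at cap: Sato ($2,000.00); balance $5,800.25 reallocated over remaining assessed value 791,674.
Shares after redistribution: Andrade 4,359.8915 → $4,359.89; Chaudhri 1,440.3585 → $1,440.36.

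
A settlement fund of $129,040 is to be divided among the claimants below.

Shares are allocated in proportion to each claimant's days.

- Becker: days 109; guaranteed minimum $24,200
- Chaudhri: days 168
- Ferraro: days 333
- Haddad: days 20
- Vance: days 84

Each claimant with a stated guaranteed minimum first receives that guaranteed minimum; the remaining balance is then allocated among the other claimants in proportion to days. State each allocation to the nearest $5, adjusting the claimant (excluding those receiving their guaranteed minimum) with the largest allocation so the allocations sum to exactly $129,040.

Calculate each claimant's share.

Guaranteed amounts: Becker $24,200. Balance $104,840.
Balance split over remaining days 605: Chaudhri 29,112.60 → $29,115; Ferraro 57,705.32 → $57,705; Haddad 3,465.79 → $3,465; Vance 14,556.30 → $14,555.

Becker: $24,200; Chaudhri: $29,115; Ferraro: $57,705; Haddad: $3,465; Vance: $14,555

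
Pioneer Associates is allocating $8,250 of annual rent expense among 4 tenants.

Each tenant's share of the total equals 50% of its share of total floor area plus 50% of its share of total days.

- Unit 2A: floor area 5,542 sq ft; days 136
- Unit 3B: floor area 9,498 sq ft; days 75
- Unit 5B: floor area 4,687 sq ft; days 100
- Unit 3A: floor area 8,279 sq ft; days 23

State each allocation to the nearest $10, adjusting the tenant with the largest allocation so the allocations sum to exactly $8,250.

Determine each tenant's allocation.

Unit 2A: $2,490 | Unit 3B: $2,330 | Unit 5B: $1,930 | Unit 3A: $1,500

Floor area total 28,006; days total 334.
Combined weights (50% floor area + 50% days): Unit 2A 0.3025; Unit 3B 0.2818; Unit 5B 0.2334; Unit 3A 0.1822.
Unrounded shares: Unit 2A 2,495.92; Unit 3B 2,325.23; Unit 5B 1,925.38; Unit 3A 1,503.47.
Rounded to nearest $10: Unit 2A $2,500; Unit 3B $2,330; Unit 5B $1,930; Unit 3A $1,500. Sum = $8,260.
Difference $8,250 − $8,260 = −$10 applied to largest allocation (Unit 2A): Unit 2A becomes $2,490.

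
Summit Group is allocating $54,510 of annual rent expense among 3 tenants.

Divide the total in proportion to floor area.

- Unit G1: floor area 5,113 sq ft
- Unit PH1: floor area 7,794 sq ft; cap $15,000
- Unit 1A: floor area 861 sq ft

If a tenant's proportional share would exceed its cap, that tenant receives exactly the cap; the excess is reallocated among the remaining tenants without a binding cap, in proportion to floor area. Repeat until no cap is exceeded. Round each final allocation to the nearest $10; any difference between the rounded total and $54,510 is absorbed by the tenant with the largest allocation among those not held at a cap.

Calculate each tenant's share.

Sum of floor area: 13,768.
Proportional shares (ignoring caps): Unit G1 20,243.29; Unit PH1 30,857.85; Unit 1A 3,408.85.
Cap binds for Unit PH1 ($15,000); balance $39,510 reallocated over remaining floor area 5,974.
Shares after redistribution: Unit G1 33,815.64 → $33,820; Unit 1A 5,694.36 → $5,690.

Unit G1: $33,820; Unit PH1: $15,000; Unit 1A: $5,690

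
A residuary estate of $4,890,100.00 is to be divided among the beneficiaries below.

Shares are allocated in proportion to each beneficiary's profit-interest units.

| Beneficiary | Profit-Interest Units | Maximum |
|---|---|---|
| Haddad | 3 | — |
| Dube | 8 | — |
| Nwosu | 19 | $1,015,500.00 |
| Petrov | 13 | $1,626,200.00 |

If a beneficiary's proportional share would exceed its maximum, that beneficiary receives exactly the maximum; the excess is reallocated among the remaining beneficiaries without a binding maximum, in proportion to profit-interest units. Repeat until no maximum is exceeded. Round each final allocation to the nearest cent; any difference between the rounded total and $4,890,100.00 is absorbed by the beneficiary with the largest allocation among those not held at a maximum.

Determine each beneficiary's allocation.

Haddad: $613,200.00; Dube: $1,635,200.00; Nwosu: $1,015,500.00; Petrov: $1,626,200.00

Combined profit-interest units = 43.
Pro-rata shares before constraints: Haddad 341,169.7674; Dube 909,786.0465; Nwosu 2,160,741.8605; Petrov 1,478,402.3256.
Capped: Nwosu ($1,015,500.00); residual $3,874,600.00 reallocated over remaining profit-interest units 24.
Capped: Petrov ($1,626,200.00); residual $2,248,400.00 reallocated over remaining profit-interest units 11.
Shares after redistribution: Haddad 613,200.0000 → $613,200.00; Dube 1,635,200.0000 → $1,635,200.00.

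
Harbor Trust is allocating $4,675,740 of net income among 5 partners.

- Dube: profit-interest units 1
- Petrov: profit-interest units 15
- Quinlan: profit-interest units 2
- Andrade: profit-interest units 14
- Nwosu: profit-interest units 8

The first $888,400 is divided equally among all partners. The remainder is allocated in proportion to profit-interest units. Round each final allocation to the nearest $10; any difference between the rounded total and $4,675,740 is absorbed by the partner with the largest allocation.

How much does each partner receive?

Dube: $272,360; Petrov: $1,597,930; Quinlan: $367,050; Andrade: $1,503,250; Nwosu: $935,150

First tranche $888,400 split equally: $177,680 each.
Remainder $3,787,340 by profit-interest units (total 40): Dube 94,683.50 → $94,680; Petrov 1,420,252.50 → $1,420,250; Quinlan 189,367.00 → $189,370; Andrade 1,325,569.00 → $1,325,570; Nwosu 757,468.00 → $757,470.
Totals: Dube $177,680 + $94,680 = $272,360; Petrov $177,680 + $1,420,250 = $1,597,930; Quinlan $177,680 + $189,370 = $367,050; Andrade $177,680 + $1,325,570 = $1,503,250; Nwosu $177,680 + $757,470 = $935,150.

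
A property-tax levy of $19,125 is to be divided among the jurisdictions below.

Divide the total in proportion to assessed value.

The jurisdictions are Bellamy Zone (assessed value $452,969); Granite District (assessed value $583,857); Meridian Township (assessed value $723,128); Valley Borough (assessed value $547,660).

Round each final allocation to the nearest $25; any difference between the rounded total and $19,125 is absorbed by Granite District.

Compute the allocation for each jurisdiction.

Bellamy Zone: $3,750 | Granite District: $4,825 | Meridian Township: $6,000 | Valley Borough: $4,550

Assessed value total: 2,307,614.
Pro-rata amounts: Bellamy Zone 452,969/2,307,614 × $19,125 = 3,754.11; Granite District 583,857/2,307,614 × $19,125 = 4,838.88; Meridian Township 723,128/2,307,614 × $19,125 = 5,993.13; Valley Borough 547,660/2,307,614 × $19,125 = 4,538.89.
After rounding ($25): Bellamy Zone $3,750; Granite District $4,850; Meridian Township $6,000; Valley Borough $4,550. Sum = $19,150.
Difference $19,125 − $19,150 = −$25 applied to Granite District: Granite District becomes $4,825.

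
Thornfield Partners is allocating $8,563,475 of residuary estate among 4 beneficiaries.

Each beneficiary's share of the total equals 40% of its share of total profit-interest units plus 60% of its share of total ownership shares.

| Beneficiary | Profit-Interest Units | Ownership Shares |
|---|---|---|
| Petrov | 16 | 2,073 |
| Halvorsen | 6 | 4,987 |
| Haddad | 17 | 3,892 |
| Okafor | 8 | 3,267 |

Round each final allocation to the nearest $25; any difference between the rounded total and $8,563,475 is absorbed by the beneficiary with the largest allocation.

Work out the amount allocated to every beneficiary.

Petrov: $1,915,175 · Halvorsen: $2,239,350 · Haddad: $2,645,375 · Okafor: $1,763,575

Totals — profit-interest units 47, ownership shares 14,219.
Combined weights (40% profit-interest units + 60% ownership shares): Petrov 0.2236; Halvorsen 0.2615; Haddad 0.3089; Okafor 0.2059.
Unrounded shares: Petrov 1,915,175.96; Halvorsen 2,239,353.59; Haddad 2,645,358.56; Okafor 1,763,586.90.
After rounding ($25): Petrov $1,915,175; Halvorsen $2,239,350; Haddad $2,645,350; Okafor $1,763,575. Sum = $8,563,450.
Difference $8,563,475 − $8,563,450 = +$25 applied to largest allocation (Haddad): Haddad becomes $2,645,375.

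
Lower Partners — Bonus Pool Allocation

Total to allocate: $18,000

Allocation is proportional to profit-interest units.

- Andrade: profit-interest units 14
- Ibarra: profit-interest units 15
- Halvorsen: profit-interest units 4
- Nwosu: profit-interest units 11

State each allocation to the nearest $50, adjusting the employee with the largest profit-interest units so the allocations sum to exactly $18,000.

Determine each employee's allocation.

Total profit-interest units = 44.
Unrounded shares: Andrade 14/44 × $18,000 = 5,727.27; Ibarra 15/44 × $18,000 = 6,136.36; Halvorsen 4/44 × $18,000 = 1,636.36; Nwosu 11/44 × $18,000 = 4,500.00.
Rounded to nearest $50: Andrade $5,750; Ibarra $6,150; Halvorsen $1,650; Nwosu $4,500. Sum = $18,050.
Difference $18,000 − $18,050 = −$50 applied to largest profit-interest units (Ibarra): Ibarra becomes $6,100.

Andrade: $5,750 | Ibarra: $6,100 | Halvorsen: $1,650 | Nwosu: $4,500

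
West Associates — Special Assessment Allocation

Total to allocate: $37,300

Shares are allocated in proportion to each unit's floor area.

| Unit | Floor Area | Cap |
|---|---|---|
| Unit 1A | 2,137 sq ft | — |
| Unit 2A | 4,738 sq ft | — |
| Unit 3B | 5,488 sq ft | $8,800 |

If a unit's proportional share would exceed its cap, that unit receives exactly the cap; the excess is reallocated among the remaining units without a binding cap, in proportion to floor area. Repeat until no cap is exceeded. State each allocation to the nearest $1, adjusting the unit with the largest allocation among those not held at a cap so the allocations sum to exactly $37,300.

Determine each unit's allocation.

Sum of floor area: 12,363.
Pro-rata shares before constraints: Unit 1A 6,447.47; Unit 2A 14,294.86; Unit 3B 16,557.66.
Held at cap: Unit 3B ($8,800); remaining pool $28,500 reallocated over remaining floor area 6,875.
Redistributed shares: Unit 1A 8,858.84 → $8,859; Unit 2A 19,641.16 → $19,641.

Unit 1A: $8,859; Unit 2A: $19,641; Unit 3B: $8,800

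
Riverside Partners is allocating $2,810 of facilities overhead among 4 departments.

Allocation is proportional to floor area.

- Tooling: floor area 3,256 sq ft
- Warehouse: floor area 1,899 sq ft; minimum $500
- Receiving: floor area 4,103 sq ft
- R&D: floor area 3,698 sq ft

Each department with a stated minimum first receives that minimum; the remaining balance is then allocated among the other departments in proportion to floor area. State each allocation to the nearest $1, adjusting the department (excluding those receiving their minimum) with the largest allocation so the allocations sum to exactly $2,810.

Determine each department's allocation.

Minimums first: Warehouse $500. Balance $2,310.
Balance split over remaining floor area 11,057: Tooling 680.24 → $680; Receiving 857.19 → $857; R&D 772.58 → $773.

Tooling: $680; Warehouse: $500; Receiving: $857; R&D: $773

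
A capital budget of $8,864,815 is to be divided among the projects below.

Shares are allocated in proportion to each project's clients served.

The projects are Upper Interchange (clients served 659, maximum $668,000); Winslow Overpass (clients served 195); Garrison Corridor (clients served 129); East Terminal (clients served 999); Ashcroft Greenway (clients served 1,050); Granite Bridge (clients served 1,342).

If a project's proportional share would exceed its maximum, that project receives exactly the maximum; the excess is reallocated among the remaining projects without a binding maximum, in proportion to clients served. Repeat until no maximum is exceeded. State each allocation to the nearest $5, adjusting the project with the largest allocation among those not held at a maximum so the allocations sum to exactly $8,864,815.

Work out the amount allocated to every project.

Combined clients served = 4,374.
Unconstrained shares: Upper Interchange 1,335,599.70; Winslow Overpass 395,207.80; Garrison Corridor 261,445.16; East Terminal 2,024,679.97; Ashcroft Greenway 2,128,042.01; Granite Bridge 2,719,840.36.
Cap binds for Upper Interchange ($668,000); remaining pool $8,196,815 reallocated over remaining clients served 3,715.
Redistributed shares: Winslow Overpass 430,250.05 → $430,250; Garrison Corridor 284,626.95 → $284,625; East Terminal 2,204,204.09 → $2,204,205; Ashcroft Greenway 2,316,731.02 → $2,316,730; Granite Bridge 2,961,002.89 → $2,961,005.

Upper Interchange: $668,000 · Winslow Overpass: $430,250 · Garrison Corridor: $284,625 · East Terminal: $2,204,205 · Ashcroft Greenway: $2,316,730 · Granite Bridge: $2,961,005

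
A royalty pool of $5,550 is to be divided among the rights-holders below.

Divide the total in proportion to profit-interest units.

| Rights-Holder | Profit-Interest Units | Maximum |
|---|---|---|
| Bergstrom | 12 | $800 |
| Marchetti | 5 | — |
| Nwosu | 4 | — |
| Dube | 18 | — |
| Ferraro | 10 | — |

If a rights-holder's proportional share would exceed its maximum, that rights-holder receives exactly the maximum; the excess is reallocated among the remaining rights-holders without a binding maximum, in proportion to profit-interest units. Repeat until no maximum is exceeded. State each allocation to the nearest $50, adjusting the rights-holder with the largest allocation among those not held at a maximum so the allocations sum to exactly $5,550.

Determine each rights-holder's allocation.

Bergstrom: $800 · Marchetti: $650 · Nwosu: $500 · Dube: $2,300 · Ferraro: $1,300

Combined profit-interest units = 49.
Unconstrained shares: Bergstrom 1,359.18; Marchetti 566.33; Nwosu 453.06; Dube 2,038.78; Ferraro 1,132.65.
Cap binds for Bergstrom ($800); remaining pool $4,750 reallocated over remaining profit-interest units 37.
Remaining shares: Marchetti 641.89 → $650; Nwosu 513.51 → $500; Dube 2,310.81 → $2,300; Ferraro 1,283.78 → $1,300.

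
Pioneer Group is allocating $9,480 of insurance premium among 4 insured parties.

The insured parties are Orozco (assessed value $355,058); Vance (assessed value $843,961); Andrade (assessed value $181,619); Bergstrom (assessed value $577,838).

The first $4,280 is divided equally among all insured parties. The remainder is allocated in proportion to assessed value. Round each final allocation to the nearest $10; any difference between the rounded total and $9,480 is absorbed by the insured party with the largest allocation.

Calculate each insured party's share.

Equal tier: $4,280 ÷ 4 = $1,070 apiece.
Remainder $5,200 by assessed value (total 1,958,476): Orozco 942.72 → $940; Vance 2,240.82 → $2,240; Andrade 482.22 → $480; Bergstrom 1,534.23 → $1,530.
Rounding difference +$10 on remainder applied to Vance.
Totals: Orozco $1,070 + $940 = $2,010; Vance $1,070 + $2,250 = $3,320; Andrade $1,070 + $480 = $1,550; Bergstrom $1,070 + $1,530 = $2,600.

Orozco: $2,010 | Vance: $3,320 | Andrade: $1,550 | Bergstrom: $2,600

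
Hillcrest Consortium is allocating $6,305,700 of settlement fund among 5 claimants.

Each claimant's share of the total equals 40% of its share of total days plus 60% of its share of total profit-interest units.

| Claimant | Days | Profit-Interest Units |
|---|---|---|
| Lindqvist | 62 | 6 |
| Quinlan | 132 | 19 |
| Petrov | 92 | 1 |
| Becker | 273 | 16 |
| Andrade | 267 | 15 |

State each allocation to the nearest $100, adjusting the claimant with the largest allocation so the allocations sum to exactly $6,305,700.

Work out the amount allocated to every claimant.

Lindqvist: $587,600; Quinlan: $1,664,200; Petrov: $347,300; Becker: $1,895,600; Andrade: $1,811,000

Days total 826; profit-interest units total 57.
Composite weights (40% days + 60% profit-interest units): Lindqvist 0.0932; Quinlan 0.2639; Petrov 0.0551; Becker 0.3006; Andrade 0.2872.
Unrounded shares: Lindqvist 587,578.42; Quinlan 1,664,216.22; Petrov 347,307.70; Becker 1,895,647.55; Andrade 1,810,950.11.
Rounded to nearest $100: Lindqvist $587,600; Quinlan $1,664,200; Petrov $347,300; Becker $1,895,600; Andrade $1,811,000. Sum = $6,305,700.
Sum already equals the total — no adjustment.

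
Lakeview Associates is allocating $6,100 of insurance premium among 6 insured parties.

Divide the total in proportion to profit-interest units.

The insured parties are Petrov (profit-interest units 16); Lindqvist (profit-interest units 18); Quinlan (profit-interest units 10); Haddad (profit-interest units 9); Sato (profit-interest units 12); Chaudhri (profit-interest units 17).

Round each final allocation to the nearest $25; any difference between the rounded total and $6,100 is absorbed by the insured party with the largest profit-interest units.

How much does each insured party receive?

Sum of profit-interest units: 82.
Raw shares: Petrov 16/82 × $6,100 = 1,190.24; Lindqvist 18/82 × $6,100 = 1,339.02; Quinlan 10/82 × $6,100 = 743.90; Haddad 9/82 × $6,100 = 669.51; Sato 12/82 × $6,100 = 892.68; Chaudhri 17/82 × $6,100 = 1,264.63.
Rounded to nearest $25: Petrov $1,200; Lindqvist $1,350; Quinlan $750; Haddad $675; Sato $900; Chaudhri $1,275. Sum = $6,150.
Difference $6,100 − $6,150 = −$50 applied to largest profit-interest units (Lindqvist): Lindqvist becomes $1,300.

Petrov: $1,200; Lindqvist: $1,300; Quinlan: $750; Haddad: $675; Sato: $900; Chaudhri: $1,275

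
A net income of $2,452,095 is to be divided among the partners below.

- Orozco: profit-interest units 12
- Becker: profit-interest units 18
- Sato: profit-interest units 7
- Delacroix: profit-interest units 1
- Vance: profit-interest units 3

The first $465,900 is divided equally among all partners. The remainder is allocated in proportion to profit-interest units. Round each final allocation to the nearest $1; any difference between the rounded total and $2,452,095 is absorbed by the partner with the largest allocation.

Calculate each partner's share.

Orozco: $674,505 · Becker: $965,169 · Sato: $432,286 · Delacroix: $141,624 · Vance: $238,511

$465,900 shared equally gives $93,180 per partner.
Remainder $1,986,195 by profit-interest units (total 41): Orozco 581,325.37 → $581,325; Becker 871,988.05 → $871,988; Sato 339,106.46 → $339,106; Delacroix 48,443.78 → $48,444; Vance 145,331.34 → $145,331.
Rounding difference +$1 on remainder applied to Becker.
Totals: Orozco $93,180 + $581,325 = $674,505; Becker $93,180 + $871,989 = $965,169; Sato $93,180 + $339,106 = $432,286; Delacroix $93,180 + $48,444 = $141,624; Vance $93,180 + $145,331 = $238,511.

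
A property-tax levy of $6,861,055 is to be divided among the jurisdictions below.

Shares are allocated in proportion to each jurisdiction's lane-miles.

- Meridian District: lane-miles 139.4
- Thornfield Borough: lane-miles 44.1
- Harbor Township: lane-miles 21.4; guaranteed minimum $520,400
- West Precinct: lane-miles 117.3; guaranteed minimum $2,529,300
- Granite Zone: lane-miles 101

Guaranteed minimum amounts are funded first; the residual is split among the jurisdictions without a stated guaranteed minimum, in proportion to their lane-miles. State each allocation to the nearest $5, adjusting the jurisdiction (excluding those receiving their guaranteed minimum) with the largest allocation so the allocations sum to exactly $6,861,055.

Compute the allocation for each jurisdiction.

Meridian District: $1,867,495 | Thornfield Borough: $590,795 | Harbor Township: $520,400 | West Precinct: $2,529,300 | Granite Zone: $1,353,065

Fund the minimums — Harbor Township $520,400; West Precinct $2,529,300. Residual $3,811,355.
Residual split over remaining lane-miles 284.5: Meridian District 1,867,496.97 → $1,867,495; Thornfield Borough 590,793.52 → $590,795; Granite Zone 1,353,064.52 → $1,353,065.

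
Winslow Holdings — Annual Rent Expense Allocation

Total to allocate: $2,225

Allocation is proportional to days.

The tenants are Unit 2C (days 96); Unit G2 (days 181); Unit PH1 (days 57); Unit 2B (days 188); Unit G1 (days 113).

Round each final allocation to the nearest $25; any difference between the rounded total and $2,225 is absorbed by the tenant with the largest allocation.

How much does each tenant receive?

Sum of days: 635.
Proportional shares: Unit 2C 96/635 × $2,225 = 336.38; Unit G2 181/635 × $2,225 = 634.21; Unit PH1 57/635 × $2,225 = 199.72; Unit 2B 188/635 × $2,225 = 658.74; Unit G1 113/635 × $2,225 = 395.94.
After rounding ($25): Unit 2C $325; Unit G2 $625; Unit PH1 $200; Unit 2B $650; Unit G1 $400. Sum = $2,200.
Difference $2,225 − $2,200 = +$25 applied to largest allocation (Unit 2B): Unit 2B becomes $675.

Unit 2C: $325 | Unit G2: $625 | Unit PH1: $200 | Unit 2B: $675 | Unit G1: $400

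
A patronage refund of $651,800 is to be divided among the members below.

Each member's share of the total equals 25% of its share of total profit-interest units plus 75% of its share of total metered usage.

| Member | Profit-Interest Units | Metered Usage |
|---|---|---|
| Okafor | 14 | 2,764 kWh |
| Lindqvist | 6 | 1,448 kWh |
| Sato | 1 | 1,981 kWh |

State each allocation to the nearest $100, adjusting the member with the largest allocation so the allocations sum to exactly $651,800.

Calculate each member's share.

Okafor: $326,800 | Lindqvist: $160,900 | Sato: $164,100

Profit-interest units total 21; metered usage total 6,193.
Blended shares (25% profit-interest units + 75% metered usage): Okafor 0.5014; Lindqvist 0.2468; Sato 0.2518.
Unrounded shares: Okafor 326,812.15; Lindqvist 160,856.32; Sato 164,131.53.
At nearest $100: Okafor $326,800; Lindqvist $160,900; Sato $164,100. Sum = $651,800.
No rounding difference to absorb.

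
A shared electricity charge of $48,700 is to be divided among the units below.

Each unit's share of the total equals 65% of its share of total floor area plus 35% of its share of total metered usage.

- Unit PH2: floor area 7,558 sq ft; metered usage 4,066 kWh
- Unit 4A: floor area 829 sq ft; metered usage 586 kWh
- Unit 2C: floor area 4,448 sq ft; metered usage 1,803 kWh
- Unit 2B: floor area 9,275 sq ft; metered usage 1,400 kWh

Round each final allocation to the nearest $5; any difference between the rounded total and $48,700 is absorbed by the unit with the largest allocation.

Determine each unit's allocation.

Totals — floor area 22,110, metered usage 7,855.
Composite weights (65% floor area + 35% metered usage): Unit PH2 0.4034; Unit 4A 0.0505; Unit 2C 0.2111; Unit 2B 0.3351.
Pro-rata amounts: Unit PH2 19,643.87; Unit 4A 2,458.48; Unit 2C 10,280.65; Unit 2B 16,317.00.
At nearest $5: Unit PH2 $19,645; Unit 4A $2,460; Unit 2C $10,280; Unit 2B $16,315. Sum = $48,700.
No rounding difference to absorb.

Unit PH2: $19,645; Unit 4A: $2,460; Unit 2C: $10,280; Unit 2B: $16,315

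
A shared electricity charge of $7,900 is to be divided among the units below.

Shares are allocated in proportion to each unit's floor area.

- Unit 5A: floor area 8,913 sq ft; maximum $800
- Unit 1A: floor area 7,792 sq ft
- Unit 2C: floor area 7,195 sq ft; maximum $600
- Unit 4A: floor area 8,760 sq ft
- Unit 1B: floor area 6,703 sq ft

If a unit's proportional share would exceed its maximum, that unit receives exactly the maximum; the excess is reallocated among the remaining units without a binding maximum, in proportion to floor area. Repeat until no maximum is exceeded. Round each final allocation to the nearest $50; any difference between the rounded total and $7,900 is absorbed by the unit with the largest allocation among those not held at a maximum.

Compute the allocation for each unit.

Unit 5A: $800 | Unit 1A: $2,200 | Unit 2C: $600 | Unit 4A: $2,450 | Unit 1B: $1,850

Floor area total: 39,363.
Unconstrained shares: Unit 5A 1,788.80; Unit 1A 1,563.82; Unit 2C 1,444.01; Unit 4A 1,758.10; Unit 1B 1,345.27.
Capped: Unit 5A ($800), Unit 2C ($600); remaining pool $6,500 reallocated over remaining floor area 23,255.
Shares after redistribution: Unit 1A 2,177.94 → $2,200; Unit 4A 2,448.51 → $2,450; Unit 1B 1,873.55 → $1,850.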